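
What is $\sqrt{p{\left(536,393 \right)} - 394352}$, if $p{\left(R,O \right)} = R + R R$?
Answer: $2 i \sqrt{26630} \approx 326.37 i$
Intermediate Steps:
$p{\left(R,O \right)} = R + R^{2}$
$\sqrt{p{\left(536,393 \right)} - 394352} = \sqrt{536 \left(1 + 536\right) - 394352} = \sqrt{536 \cdot 537 - 394352} = \sqrt{287832 - 394352} = \sqrt{-106520} = 2 i \sqrt{26630}$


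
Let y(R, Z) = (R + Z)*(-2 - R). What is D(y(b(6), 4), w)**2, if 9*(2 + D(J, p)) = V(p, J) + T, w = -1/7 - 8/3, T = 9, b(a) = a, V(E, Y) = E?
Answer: 61504/35721 ≈ 1.7218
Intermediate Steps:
w = -59/21 (w = -1*1/7 - 8*1/3 = -1/7 - 8/3 = -59/21 ≈ -2.8095)
y(R, Z) = (-2 - R)*(R + Z)
D(J, p) = -1 + p/9 (D(J, p) = -2 + (p + 9)/9 = -2 + (9 + p)/9 = -2 + (1 + p/9) = -1 + p/9)
D(y(b(6), 4), w)**2 = (-1 + (1/9)*(-59/21))**2 = (-1 - 59/189)**2 = (-248/189)**2 = 61504/35721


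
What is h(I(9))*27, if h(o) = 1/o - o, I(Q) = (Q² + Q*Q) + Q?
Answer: -87720/19 ≈ -4616.8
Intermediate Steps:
I(Q) = Q + 2*Q² (I(Q) = (Q² + Q²) + Q = 2*Q² + Q = Q + 2*Q²)
h(I(9))*27 = (1/(9*(1 + 2*9)) - 9*(1 + 2*9))*27 = (1/(9*(1 + 18)) - 9*(1 + 18))*27 = (1/(9*19) - 9*19)*27 = (1/171 - 1*171)*27 = (1/171 - 171)*27 = -29240/171*27 = -87720/19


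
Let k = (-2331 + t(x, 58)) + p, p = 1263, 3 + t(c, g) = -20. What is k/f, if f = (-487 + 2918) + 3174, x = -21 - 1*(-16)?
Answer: -1091/5605 ≈ -0.19465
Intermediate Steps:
x = -5 (x = -21 + 16 = -5)
t(c, g) = -23 (t(c, g) = -3 - 20 = -23)
f = 5605 (f = 2431 + 3174 = 5605)
k = -1091 (k = (-2331 - 23) + 1263 = -2354 + 1263 = -1091)
k/f = -1091/5605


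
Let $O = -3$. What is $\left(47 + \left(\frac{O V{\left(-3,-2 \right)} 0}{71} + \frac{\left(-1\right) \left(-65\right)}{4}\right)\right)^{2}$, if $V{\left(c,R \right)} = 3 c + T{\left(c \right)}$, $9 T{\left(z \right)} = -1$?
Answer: $\frac{64009}{16} \approx 4000.6$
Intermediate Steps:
$T{\left(z \right)} = - \frac{1}{9}$ ($T{\left(z \right)} = \frac{1}{9} \left(-1\right) = - \frac{1}{9}$)
$V{\left(c,R \right)} = - \frac{1}{9} + 3 c$ ($V{\left(c,R \right)} = 3 c - \frac{1}{9} = - \frac{1}{9} + 3 c$)
$\left(47 + \left(\frac{O V{\left(-3,-2 \right)} 0}{71} + \frac{\left(-1\right) \left(-65\right)}{4}\right)\right)^{2} = \left(47 + \left(\frac{- 3 \left(- \frac{1}{9} + 3 \left(-3\right)\right) 0}{71} + \frac{\left(-1\right) \left(-65\right)}{4}\right)\right)^{2} = \left(47 + \left(- 3 \left(- \frac{1}{9} - 9\right) 0 \cdot \frac{1}{71} + 65 \cdot \frac{1}{4}\right)\right)^{2} = \left(47 + \left(\left(-3\right) \left(- \frac{82}{9}\right) 0 \cdot \frac{1}{71} + \frac{65}{4}\right)\right)^{2} = \left(47 + \left(\frac{82}{3} \cdot 0 \cdot \frac{1}{71} + \frac{65}{4}\right)\right)^{2} = \left(47 + \left(0 \cdot \frac{1}{71} + \frac{65}{4}\right)\right)^{2} = \left(47 + \left(0 + \frac{65}{4}\right)\right)^{2} = \left(47 + \frac{65}{4}\right)^{2} = \left(\frac{253}{4}\right)^{2} = \frac{64009}{16}$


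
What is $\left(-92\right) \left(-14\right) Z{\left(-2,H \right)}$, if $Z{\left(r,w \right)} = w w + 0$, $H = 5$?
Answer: $32200$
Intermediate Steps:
$Z{\left(r,w \right)} = w^{2}$ ($Z{\left(r,w \right)} = w^{2} + 0 = w^{2}$)
$\left(-92\right) \left(-14\right) Z{\left(-2,H \right)} = \left(-92\right) \left(-14\right) 5^{2} = 1288 \cdot 25 = 32200$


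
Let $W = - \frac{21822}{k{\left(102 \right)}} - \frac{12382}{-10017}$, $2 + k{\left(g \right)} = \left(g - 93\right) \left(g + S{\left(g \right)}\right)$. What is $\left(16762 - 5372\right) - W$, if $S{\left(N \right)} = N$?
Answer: $\frac{14960257129}{1312227} \approx 11401.0$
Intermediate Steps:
$k{\left(g \right)} = -2 + 2 g \left(-93 + g\right)$ ($k{\left(g \right)} = -2 + \left(g - 93\right) \left(g + g\right) = -2 + \left(-93 + g\right) 2 g = -2 + 2 g \left(-93 + g\right)$)
$W = - \frac{13991599}{1312227}$ ($W = - \frac{21822}{-2 - 18972 + 2 \cdot 102^{2}} - \frac{12382}{-10017} = - \frac{21822}{-2 - 18972 + 2 \cdot 10404} - - \frac{12382}{10017} = - \frac{21822}{-2 - 18972 + 20808} + \frac{12382}{10017} = - \frac{21822}{1834} + \frac{12382}{10017} = \left(-21822\right) \frac{1}{1834} + \frac{12382}{10017} = - \frac{10911}{917} + \frac{12382}{10017} = - \frac{13991599}{1312227} \approx -10.662$)
$\left(16762 - 5372\right) - W = \left(16762 - 5372\right) - - \frac{13991599}{1312227} = 11390 + \frac{13991599}{1312227} = \frac{14960257129}{1312227}$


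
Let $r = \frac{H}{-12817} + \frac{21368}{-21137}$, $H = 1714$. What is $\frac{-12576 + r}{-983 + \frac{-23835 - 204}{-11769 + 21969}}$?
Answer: $\frac{11584857731765200}{907616016603877} \approx 12.764$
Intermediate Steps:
$r = - \frac{310102474}{270912929}$ ($r = \frac{1714}{-12817} + \frac{21368}{-21137} = 1714 \left(- \frac{1}{12817}\right) + 21368 \left(- \frac{1}{21137}\right) = - \frac{1714}{12817} - \frac{21368}{21137} = - \frac{310102474}{270912929} \approx -1.1447$)
$\frac{-12576 + r}{-983 + \frac{-23835 - 204}{-11769 + 21969}} = \frac{-12576 - \frac{310102474}{270912929}}{-983 + \frac{-23835 - 204}{-11769 + 21969}} = - \frac{3407311097578}{270912929 \left(-983 - \frac{24039}{10200}\right)} = - \frac{3407311097578}{270912929 \left(-983 - \frac{8013}{3400}\right)} = - \frac{3407311097578}{270912929 \left(- \frac{3350213}{3400}\right)} = \left(- \frac{3407311097578}{270912929}\right) \left(- \frac{3400}{3350213}\right) = \frac{11584857731765200}{907616016603877}$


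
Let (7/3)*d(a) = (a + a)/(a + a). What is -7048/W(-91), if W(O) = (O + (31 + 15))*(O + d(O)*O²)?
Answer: 3524/77805 ≈ 0.045293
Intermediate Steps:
d(a) = 3/7 (d(a) = 3*((a + a)/(a + a))/7 = 3*((2*a)/((2*a)))/7 = 3*((2*a)*(1/(2*a)))/7 = (3/7)*1 = 3/7)
W(O) = (46 + O)*(O + 3*O²/7) (W(O) = (O + (31 + 15))*(O + 3*O²/7) = (O + 46)*(O + 3*O²/7) = (46 + O)*(O + 3*O²/7))
-7048/W(-91) = -7048*(-1/(13*(322 + 3*(-91)² + 145*(-91)))) = -7048*(-1/(13*(322 + 3*8281 - 13195))) = -7048*(-1/(13*(322 + 24843 - 13195))) = -7048/((⅐)*(-91)*11970) = -7048/(-155610) = -7048*(-1/155610) = 3524/77805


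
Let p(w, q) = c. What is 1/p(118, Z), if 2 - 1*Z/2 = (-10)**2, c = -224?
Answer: -1/224 ≈ -0.0044643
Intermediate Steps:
Z = -196 (Z = 4 - 2*(-10)**2 = 4 - 2*100 = 4 - 200 = -196)
p(w, q) = -224
1/p(118, Z) = 1/(-224) = -1/224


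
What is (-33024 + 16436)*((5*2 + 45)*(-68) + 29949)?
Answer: -434754892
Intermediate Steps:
(-33024 + 16436)*((5*2 + 45)*(-68) + 29949) = -16588*((10 + 45)*(-68) + 29949) = -16588*(55*(-68) + 29949) = -16588*(-3740 + 29949) = -16588*26209 = -434754892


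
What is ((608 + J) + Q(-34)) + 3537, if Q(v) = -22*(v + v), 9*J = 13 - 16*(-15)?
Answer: 51022/9 ≈ 5669.1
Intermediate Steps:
J = 253/9 (J = (13 - 16*(-15))/9 = (13 + 240)/9 = (⅑)*253 = 253/9 ≈ 28.111)
Q(v) = -44*v
((608 + J) + Q(-34)) + 3537 = ((608 + 253/9) - 44*(-34)) + 3537 = (5725/9 + 1496) + 3537 = 19189/9 + 3537 = 51022/9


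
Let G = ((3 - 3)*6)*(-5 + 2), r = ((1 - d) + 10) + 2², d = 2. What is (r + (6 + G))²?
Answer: 361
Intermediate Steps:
r = 13 (r = ((1 - 1*2) + 10) + 2² = ((1 - 2) + 10) + 4 = (-1 + 10) + 4 = 9 + 4 = 13)
G = 0 (G = (0*6)*(-3) = 0*(-3) = 0)
(r + (6 + G))² = (13 + (6 + 0))² = (13 + 6)² = 19² = 361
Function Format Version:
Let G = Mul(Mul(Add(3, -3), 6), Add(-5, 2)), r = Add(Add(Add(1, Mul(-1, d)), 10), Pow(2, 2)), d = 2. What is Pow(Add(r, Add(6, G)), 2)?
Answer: 361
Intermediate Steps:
r = 13 (r = Add(Add(Add(1, Mul(-1, 2)), 10), Pow(2, 2)) = Add(Add(Add(1, -2), 10), 4) = Add(Add(-1, 10), 4) = Add(9, 4) = 13)
G = 0 (G = Mul(Mul(0, 6), -3) = Mul(0, -3) = 0)
Pow(Add(r, Add(6, G)), 2) = Pow(Add(13, Add(6, 0)), 2) = Pow(Add(13, 6), 2) = Pow(19, 2) = 361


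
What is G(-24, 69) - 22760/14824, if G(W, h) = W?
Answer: -47317/1853 ≈ -25.535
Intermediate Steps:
G(-24, 69) - 22760/14824 = -24 - 22760/14824 = -24 - 22760*1/14824 = -24 - 2845/1853 = -47317/1853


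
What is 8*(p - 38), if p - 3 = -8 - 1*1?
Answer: -352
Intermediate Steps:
p = -6 (p = 3 + (-8 - 1*1) = 3 + (-8 - 1) = 3 - 9 = -6)
8*(p - 38) = 8*(-6 - 38) = 8*(-44) = -352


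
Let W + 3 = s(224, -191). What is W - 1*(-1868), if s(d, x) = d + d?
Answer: 2313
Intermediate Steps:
s(d, x) = 2*d
W = 445 (W = -3 + 2*224 = -3 + 448 = 445)
W - 1*(-1868) = 445 - 1*(-1868) = 445 + 1868 = 2313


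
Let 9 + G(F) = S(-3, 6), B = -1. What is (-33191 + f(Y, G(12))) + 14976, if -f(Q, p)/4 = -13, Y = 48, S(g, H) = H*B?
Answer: -18163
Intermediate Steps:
S(g, H) = -H (S(g, H) = H*(-1) = -H)
G(F) = -15 (G(F) = -9 - 1*6 = -9 - 6 = -15)
f(Q, p) = 52 (f(Q, p) = -4*(-13) = 52)
(-33191 + f(Y, G(12))) + 14976 = (-33191 + 52) + 14976 = -33139 + 14976 = -18163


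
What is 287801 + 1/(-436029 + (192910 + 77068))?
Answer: 47789643850/166051 ≈ 2.8780e+5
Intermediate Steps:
287801 + 1/(-436029 + (192910 + 77068)) = 287801 + 1/(-436029 + 269978) = 287801 + 1/(-166051) = 287801 - 1/166051 = 47789643850/166051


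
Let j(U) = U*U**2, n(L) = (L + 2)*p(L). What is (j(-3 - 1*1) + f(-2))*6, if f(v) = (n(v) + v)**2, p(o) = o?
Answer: -360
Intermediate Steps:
n(L) = L*(2 + L) (n(L) = (L + 2)*L = (2 + L)*L = L*(2 + L))
f(v) = (v + v*(2 + v))**2 (f(v) = (v*(2 + v) + v)**2 = (v + v*(2 + v))**2)
j(U) = U**3
(j(-3 - 1*1) + f(-2))*6 = ((-3 - 1*1)**3 + (-2)**2*(3 - 2)**2)*6 = ((-3 - 1)**3 + 4*1**2)*6 = ((-4)**3 + 4*1)*6 = (-64 + 4)*6 = -60*6 = -360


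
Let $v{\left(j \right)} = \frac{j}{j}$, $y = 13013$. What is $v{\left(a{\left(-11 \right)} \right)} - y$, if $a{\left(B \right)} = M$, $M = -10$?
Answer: $-13012$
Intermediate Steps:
$a{\left(B \right)} = -10$
$v{\left(j \right)} = 1$
$v{\left(a{\left(-11 \right)} \right)} - y = 1 - 13013 = -13012$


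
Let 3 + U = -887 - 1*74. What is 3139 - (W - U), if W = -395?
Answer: 2570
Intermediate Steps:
U = -964 (U = -3 + (-887 - 1*74) = -3 + (-887 - 74) = -3 - 961 = -964)
3139 - (W - U) = 3139 - (-395 - 1*(-964)) = 3139 - (-395 + 964) = 3139 - 1*569 = 3139 - 569 = 2570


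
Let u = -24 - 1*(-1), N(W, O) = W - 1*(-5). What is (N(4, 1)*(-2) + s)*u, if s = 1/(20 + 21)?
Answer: 16951/41 ≈ 413.44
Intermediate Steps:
N(W, O) = 5 + W (N(W, O) = W + 5 = 5 + W)
u = -23 (u = -24 + 1 = -23)
s = 1/41 ≈ 0.024390
(N(4, 1)*(-2) + s)*u = ((5 + 4)*(-2) + 1/41)*(-23) = (9*(-2) + 1/41)*(-23) = (-18 + 1/41)*(-23) = -737/41*(-23) = 16951/41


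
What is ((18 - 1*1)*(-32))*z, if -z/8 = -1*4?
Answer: -17408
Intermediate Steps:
z = 32 (z = -(-8)*4 = -8*(-4) = 32)
((18 - 1*1)*(-32))*z = ((18 - 1*1)*(-32))*32 = ((18 - 1)*(-32))*32 = (17*(-32))*32 = -544*32 = -17408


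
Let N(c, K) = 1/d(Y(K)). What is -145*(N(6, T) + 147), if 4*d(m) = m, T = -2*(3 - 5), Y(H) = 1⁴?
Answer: -21895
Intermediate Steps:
Y(H) = 1
T = 4 (T = -2*(-2) = 4)
d(m) = m/4
N(c, K) = 4 (N(c, K) = 1/((¼)*1) = 1/(¼) = 4)
-145*(N(6, T) + 147) = -145*(4 + 147) = -145*151 = -21895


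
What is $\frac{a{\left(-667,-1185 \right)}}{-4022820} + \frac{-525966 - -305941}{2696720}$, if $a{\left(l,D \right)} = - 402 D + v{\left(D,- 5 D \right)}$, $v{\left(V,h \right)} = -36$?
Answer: $- \frac{927205297}{4636076560} \approx -0.2$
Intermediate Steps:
$a{\left(l,D \right)} = -36 - 402 D$ ($a{\left(l,D \right)} = - 402 D - 36 = -36 - 402 D$)
$\frac{a{\left(-667,-1185 \right)}}{-4022820} + \frac{-525966 - -305941}{2696720} = \frac{-36 - -476370}{-4022820} + \frac{-525966 - -305941}{2696720} = \left(-36 + 476370\right) \left(- \frac{1}{4022820}\right) + \left(-525966 + 305941\right) \frac{1}{2696720} = 476334 \left(- \frac{1}{4022820}\right) - \frac{3385}{41488} = - \frac{26463}{223490} - \frac{3385}{41488} = - \frac{927205297}{4636076560}$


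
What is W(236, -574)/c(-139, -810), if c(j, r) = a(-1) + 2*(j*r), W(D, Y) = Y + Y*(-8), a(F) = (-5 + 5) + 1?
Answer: 4018/225181 ≈ 0.017843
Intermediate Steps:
a(F) = 1 (a(F) = 0 + 1 = 1)
W(D, Y) = -7*Y (W(D, Y) = Y - 8*Y = -7*Y)
c(j, r) = 1 + 2*j*r (c(j, r) = 1 + 2*(j*r) = 1 + 2*j*r)
W(236, -574)/c(-139, -810) = (-7*(-574))/(1 + 2*(-139)*(-810)) = 4018/(1 + 225180) = 4018/225181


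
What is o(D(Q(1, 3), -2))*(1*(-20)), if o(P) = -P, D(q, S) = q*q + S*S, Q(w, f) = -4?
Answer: 400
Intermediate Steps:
D(q, S) = S² + q² (D(q, S) = q² + S² = S² + q²)
o(D(Q(1, 3), -2))*(1*(-20)) = (-((-2)² + (-4)²))*(1*(-20)) = -(4 + 16)*(-20) = -1*20*(-20) = -20*(-20) = 400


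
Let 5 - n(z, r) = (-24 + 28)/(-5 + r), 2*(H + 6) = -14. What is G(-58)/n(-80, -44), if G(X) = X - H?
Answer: -735/83 ≈ -8.8554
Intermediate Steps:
H = -13 (H = -6 + (½)*(-14) = -6 - 7 = -13)
n(z, r) = 5 - 4/(-5 + r) (n(z, r) = 5 - (-24 + 28)/(-5 + r) = 5 - 4/(-5 + r))
G(X) = 13 + X (G(X) = X - 1*(-13) = X + 13 = 13 + X)
G(-58)/n(-80, -44) = (13 - 58)/(((-29 + 5*(-44))/(-5 - 44))) = -45*(-49/(-29 - 220)) = -45/((-1/49*(-249))) = -45/249/49 = -45*49/249 = -735/83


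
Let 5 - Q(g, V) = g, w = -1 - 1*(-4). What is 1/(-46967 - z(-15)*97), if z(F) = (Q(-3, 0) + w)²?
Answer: -1/58704 ≈ -1.7035e-5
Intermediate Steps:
w = 3 (w = -1 + 4 = 3)
Q(g, V) = 5 - g
z(F) = 121 (z(F) = ((5 - 1*(-3)) + 3)² = ((5 + 3) + 3)² = (8 + 3)² = 11² = 121)
1/(-46967 - z(-15)*97) = 1/(-46967 - 121*97) = 1/(-46967 - 1*11737) = 1/(-46967 - 11737) = 1/(-58704) = -1/58704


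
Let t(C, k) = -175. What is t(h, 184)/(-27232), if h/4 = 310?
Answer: 175/27232 ≈ 0.0064263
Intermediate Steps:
h = 1240 (h = 4*310 = 1240)
t(h, 184)/(-27232) = -175/(-27232) = -175*(-1/27232) = 175/27232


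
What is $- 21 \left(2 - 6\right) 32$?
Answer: $2688$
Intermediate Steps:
$- 21 \left(2 - 6\right) 32 = \left(-21\right) \left(-4\right) 32 = 84 \cdot 32 = 2688$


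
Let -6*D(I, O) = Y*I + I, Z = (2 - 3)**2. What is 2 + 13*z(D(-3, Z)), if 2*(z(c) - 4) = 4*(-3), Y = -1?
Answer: -24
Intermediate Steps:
Z = 1 (Z = (-1)**2 = 1)
D(I, O) = 0 (D(I, O) = -(-I + I)/6 = -1/6*0 = 0)
z(c) = -2 (z(c) = 4 + (4*(-3))/2 = 4 + (1/2)*(-12) = 4 - 6 = -2)
2 + 13*z(D(-3, Z)) = 2 + 13*(-2) = 2 - 26 = -24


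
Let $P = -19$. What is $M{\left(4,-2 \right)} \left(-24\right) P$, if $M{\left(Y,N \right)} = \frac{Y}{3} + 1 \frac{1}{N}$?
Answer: $380$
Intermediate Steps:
$M{\left(Y,N \right)} = \frac{1}{N} + \frac{Y}{3}$ ($M{\left(Y,N \right)} = Y \frac{1}{3} + \frac{1}{N} = \frac{Y}{3} + \frac{1}{N} = \frac{1}{N} + \frac{Y}{3}$)
$M{\left(4,-2 \right)} \left(-24\right) P = \left(\frac{1}{-2} + \frac{1}{3} \cdot 4\right) \left(-24\right) \left(-19\right) = \left(- \frac{1}{2} + \frac{4}{3}\right) \left(-24\right) \left(-19\right) = \frac{5}{6} \left(-24\right) \left(-19\right) = \left(-20\right) \left(-19\right) = 380$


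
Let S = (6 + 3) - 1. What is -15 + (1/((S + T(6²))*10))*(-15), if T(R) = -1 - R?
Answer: -867/58 ≈ -14.948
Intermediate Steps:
S = 8 (S = 9 - 1 = 8)
-15 + (1/((S + T(6²))*10))*(-15) = -15 + (1/((8 + (-1 - 1*6²))*10))*(-15) = -15 + ((⅒)/(8 + (-1 - 1*36)))*(-15) = -15 + ((⅒)/(8 + (-1 - 36)))*(-15) = -15 + ((⅒)/(8 - 37))*(-15) = -15 + ((⅒)/(-29))*(-15) = -15 - 1/29*⅒*(-15) = -15 - 1/290*(-15) = -15 + 3/58 = -867/58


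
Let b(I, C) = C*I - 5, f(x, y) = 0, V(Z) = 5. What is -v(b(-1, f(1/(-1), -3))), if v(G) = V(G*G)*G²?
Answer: -125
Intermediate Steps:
b(I, C) = -5 + C*I
v(G) = 5*G²
-v(b(-1, f(1/(-1), -3))) = -5*(-5 + 0*(-1))² = -5*(-5 + 0)² = -5*(-5)² = -5*25 = -1*125 = -125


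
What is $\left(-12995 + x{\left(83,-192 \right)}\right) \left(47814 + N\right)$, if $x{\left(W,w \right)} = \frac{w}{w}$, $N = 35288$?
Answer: $-1079827388$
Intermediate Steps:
$x{\left(W,w \right)} = 1$
$\left(-12995 + x{\left(83,-192 \right)}\right) \left(47814 + N\right) = \left(-12995 + 1\right) \left(47814 + 35288\right) = \left(-12994\right) 83102 = -1079827388$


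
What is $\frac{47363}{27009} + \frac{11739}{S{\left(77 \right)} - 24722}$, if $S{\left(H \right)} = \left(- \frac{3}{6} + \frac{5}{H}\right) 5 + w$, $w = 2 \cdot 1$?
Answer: $\frac{131494091791}{102829069935} \approx 1.2788$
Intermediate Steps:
$w = 2$
$S{\left(H \right)} = - \frac{1}{2} + \frac{25}{H}$ ($S{\left(H \right)} = \left(- \frac{3}{6} + \frac{5}{H}\right) 5 + 2 = \left(\left(-3\right) \frac{1}{6} + \frac{5}{H}\right) 5 + 2 = \left(- \frac{1}{2} + \frac{5}{H}\right) 5 + 2 = \left(- \frac{5}{2} + \frac{25}{H}\right) + 2 = - \frac{1}{2} + \frac{25}{H}$)
$\frac{47363}{27009} + \frac{11739}{S{\left(77 \right)} - 24722} = \frac{47363}{27009} + \frac{11739}{\frac{50 - 77}{2 \cdot 77} - 24722} = 47363 \cdot \frac{1}{27009} + \frac{11739}{\frac{1}{2} \cdot \frac{1}{77} \left(50 - 77\right) - 24722} = \frac{47363}{27009} + \frac{11739}{\frac{1}{2} \cdot \frac{1}{77} \left(-27\right) - 24722} = \frac{47363}{27009} + \frac{11739}{- \frac{27}{154} - 24722} = \frac{47363}{27009} + \frac{11739}{- \frac{3807215}{154}} = \frac{47363}{27009} + 11739 \left(- \frac{154}{3807215}\right) = \frac{47363}{27009} - \frac{1807806}{3807215} = \frac{131494091791}{102829069935}$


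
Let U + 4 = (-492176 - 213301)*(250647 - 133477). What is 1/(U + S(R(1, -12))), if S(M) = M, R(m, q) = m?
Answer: -1/82660740093 ≈ -1.2098e-11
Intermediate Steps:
U = -82660740094 (U = -4 + (-492176 - 213301)*(250647 - 133477) = -4 - 705477*117170 = -4 - 82660740090 = -82660740094)
1/(U + S(R(1, -12))) = 1/(-82660740094 + 1) = 1/(-82660740093) = -1/82660740093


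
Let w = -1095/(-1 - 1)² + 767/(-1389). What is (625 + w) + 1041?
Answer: 7732273/5556 ≈ 1391.7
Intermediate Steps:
w = -1524023/5556 (w = -1095/((-2)²) + 767*(-1/1389) = -1095/4 - 767/1389 = -1524023/5556 ≈ -274.30)
(625 + w) + 1041 = (625 - 1524023/5556) + 1041 = 1948477/5556 + 1041 = 7732273/5556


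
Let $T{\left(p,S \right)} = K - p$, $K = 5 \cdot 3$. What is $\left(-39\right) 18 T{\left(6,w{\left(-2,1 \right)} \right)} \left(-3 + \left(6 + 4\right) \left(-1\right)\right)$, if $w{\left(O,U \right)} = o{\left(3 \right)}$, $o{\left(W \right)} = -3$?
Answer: $82134$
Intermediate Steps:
$K = 15$
$w{\left(O,U \right)} = -3$
$T{\left(p,S \right)} = 15 - p$
$\left(-39\right) 18 T{\left(6,w{\left(-2,1 \right)} \right)} \left(-3 + \left(6 + 4\right) \left(-1\right)\right) = \left(-39\right) 18 \left(15 - 6\right) \left(-3 + \left(6 + 4\right) \left(-1\right)\right) = - 702 \left(15 - 6\right) \left(-3 + 10 \left(-1\right)\right) = - 702 \cdot 9 \left(-3 - 10\right) = - 702 \cdot 9 \left(-13\right) = \left(-702\right) \left(-117\right) = 82134$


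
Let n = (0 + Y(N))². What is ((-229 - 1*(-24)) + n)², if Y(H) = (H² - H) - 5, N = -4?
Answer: 400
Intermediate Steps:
Y(H) = -5 + H² - H
n = 225 (n = (0 + (-5 + (-4)² - 1*(-4)))² = (0 + (-5 + 16 + 4))² = (0 + 15)² = 15² = 225)
((-229 - 1*(-24)) + n)² = ((-229 - 1*(-24)) + 225)² = ((-229 + 24) + 225)² = (-205 + 225)² = 20² = 400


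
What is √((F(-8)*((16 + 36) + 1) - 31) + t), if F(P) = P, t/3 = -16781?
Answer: I*√50798 ≈ 225.38*I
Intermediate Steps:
t = -50343 (t = 3*(-16781) = -50343)
√((F(-8)*((16 + 36) + 1) - 31) + t) = √((-8*((16 + 36) + 1) - 31) - 50343) = √((-8*(52 + 1) - 31) - 50343) = √((-8*53 - 31) - 50343) = √((-424 - 31) - 50343) = √(-455 - 50343) = √(-50798) = I*√50798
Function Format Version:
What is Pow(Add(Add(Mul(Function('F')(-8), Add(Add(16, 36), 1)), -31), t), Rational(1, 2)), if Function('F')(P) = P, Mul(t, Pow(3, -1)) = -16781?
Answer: Mul(I, Pow(50798, Rational(1, 2))) ≈ Mul(225.38, I)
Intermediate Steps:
t = -50343 (t = Mul(3, -16781) = -50343)
Pow(Add(Add(Mul(Function('F')(-8), Add(Add(16, 36), 1)), -31), t), Rational(1, 2)) = Pow(Add(Add(Mul(-8, Add(Add(16, 36), 1)), -31), -50343), Rational(1, 2)) = Pow(Add(Add(Mul(-8, Add(52, 1)), -31), -50343), Rational(1, 2)) = Pow(Add(Add(Mul(-8, 53), -31), -50343), Rational(1, 2)) = Pow(Add(Add(-424, -31), -50343), Rational(1, 2)) = Pow(Add(-455, -50343), Rational(1, 2)) = Pow(-50798, Rational(1, 2)) = Mul(I, Pow(50798, Rational(1, 2)))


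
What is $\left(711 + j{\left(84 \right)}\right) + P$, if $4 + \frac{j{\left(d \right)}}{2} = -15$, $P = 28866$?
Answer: $29539$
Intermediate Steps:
$j{\left(d \right)} = -38$ ($j{\left(d \right)} = -8 + 2 \left(-15\right) = -8 - 30 = -38$)
$\left(711 + j{\left(84 \right)}\right) + P = \left(711 - 38\right) + 28866 = 673 + 28866 = 29539$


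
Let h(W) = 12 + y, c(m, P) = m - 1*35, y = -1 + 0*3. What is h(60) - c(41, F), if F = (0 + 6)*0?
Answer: 5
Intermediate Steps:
y = -1 (y = -1 + 0 = -1)
F = 0 (F = 6*0 = 0)
c(m, P) = -35 + m (c(m, P) = m - 35 = -35 + m)
h(W) = 11 (h(W) = 12 - 1 = 11)
h(60) - c(41, F) = 11 - (-35 + 41) = 11 - 1*6 = 11 - 6 = 5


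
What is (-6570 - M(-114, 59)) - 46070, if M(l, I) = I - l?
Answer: -52813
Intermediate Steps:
(-6570 - M(-114, 59)) - 46070 = (-6570 - (59 - 1*(-114))) - 46070 = (-6570 - (59 + 114)) - 46070 = (-6570 - 1*173) - 46070 = (-6570 - 173) - 46070 = -6743 - 46070 = -52813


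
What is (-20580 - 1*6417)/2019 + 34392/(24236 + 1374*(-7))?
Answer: -54200783/4918957 ≈ -11.019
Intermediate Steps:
(-20580 - 1*6417)/2019 + 34392/(24236 + 1374*(-7)) = (-20580 - 6417)*(1/2019) + 34392/(24236 - 9618) = -26997*1/2019 + 34392/14618 = -8999/673 + 34392*(1/14618) = -8999/673 + 17196/7309 = -54200783/4918957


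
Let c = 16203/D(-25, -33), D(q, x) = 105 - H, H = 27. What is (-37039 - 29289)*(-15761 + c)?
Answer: 13411024140/13 ≈ 1.0316e+9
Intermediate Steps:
D(q, x) = 78 (D(q, x) = 105 - 1*27 = 105 - 27 = 78)
c = 5401/26 (c = 16203/78 = 16203*(1/78) = 5401/26 ≈ 207.73)
(-37039 - 29289)*(-15761 + c) = (-37039 - 29289)*(-15761 + 5401/26) = -66328*(-404385/26) = 13411024140/13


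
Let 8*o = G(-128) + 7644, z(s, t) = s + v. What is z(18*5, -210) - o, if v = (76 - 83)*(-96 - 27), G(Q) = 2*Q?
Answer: 55/2 ≈ 27.500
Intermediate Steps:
v = 861 (v = -7*(-123) = 861)
z(s, t) = 861 + s (z(s, t) = s + 861 = 861 + s)
o = 1847/2 (o = (2*(-128) + 7644)/8 = (-256 + 7644)/8 = (⅛)*7388 = 1847/2 ≈ 923.50)
z(18*5, -210) - o = (861 + 18*5) - 1*1847/2 = (861 + 90) - 1847/2 = 951 - 1847/2 = 55/2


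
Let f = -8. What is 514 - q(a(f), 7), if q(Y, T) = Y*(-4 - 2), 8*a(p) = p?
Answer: 508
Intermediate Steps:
a(p) = p/8
q(Y, T) = -6*Y (q(Y, T) = Y*(-6) = -6*Y)
514 - q(a(f), 7) = 514 - (-6)*(1/8)*(-8) = 514 - (-6)*(-1) = 514 - 1*6 = 514 - 6 = 508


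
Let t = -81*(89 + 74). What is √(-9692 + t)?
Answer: I*√22895 ≈ 151.31*I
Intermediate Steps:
t = -13203 (t = -81*163 = -13203)
√(-9692 + t) = √(-9692 - 13203) = √(-22895) = I*√22895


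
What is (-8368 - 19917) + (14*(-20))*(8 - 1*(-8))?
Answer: -32765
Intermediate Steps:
(-8368 - 19917) + (14*(-20))*(8 - 1*(-8)) = -28285 - 280*(8 + 8) = -28285 - 280*16 = -28285 - 4480 = -32765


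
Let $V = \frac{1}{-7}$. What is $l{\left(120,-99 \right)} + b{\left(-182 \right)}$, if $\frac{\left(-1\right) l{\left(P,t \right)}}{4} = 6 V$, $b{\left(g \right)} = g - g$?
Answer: $\frac{24}{7} \approx 3.4286$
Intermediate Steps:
$b{\left(g \right)} = 0$
$V = - \frac{1}{7} \approx -0.14286$
$l{\left(P,t \right)} = \frac{24}{7}$ ($l{\left(P,t \right)} = - 4 \cdot 6 \left(- \frac{1}{7}\right) = \left(-4\right) \left(- \frac{6}{7}\right) = \frac{24}{7}$)
$l{\left(120,-99 \right)} + b{\left(-182 \right)} = \frac{24}{7} + 0 = \frac{24}{7}$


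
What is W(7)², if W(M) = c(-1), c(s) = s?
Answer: 1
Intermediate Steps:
W(M) = -1
W(7)² = (-1)² = 1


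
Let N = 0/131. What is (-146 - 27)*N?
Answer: 0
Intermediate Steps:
N = 0 (N = 0*(1/131) = 0)
(-146 - 27)*N = (-146 - 27)*0 = -173*0 = 0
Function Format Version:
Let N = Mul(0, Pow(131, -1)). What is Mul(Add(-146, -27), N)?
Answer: 0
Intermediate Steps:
N = 0 (N = Mul(0, Rational(1, 131)) = 0)
Mul(Add(-146, -27), N) = Mul(Add(-146, -27), 0) = Mul(-173, 0) = 0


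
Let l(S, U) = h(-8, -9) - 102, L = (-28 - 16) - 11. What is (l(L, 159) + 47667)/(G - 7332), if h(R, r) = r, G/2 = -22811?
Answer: -23778/26477 ≈ -0.89806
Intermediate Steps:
G = -45622 (G = 2*(-22811) = -45622)
L = -55 (L = -44 - 11 = -55)
l(S, U) = -111 (l(S, U) = -9 - 102 = -111)
(l(L, 159) + 47667)/(G - 7332) = (-111 + 47667)/(-45622 - 7332) = 47556/(-52954) = 47556*(-1/52954) = -23778/26477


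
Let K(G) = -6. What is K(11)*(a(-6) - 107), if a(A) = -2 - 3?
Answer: 672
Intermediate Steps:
a(A) = -5
K(11)*(a(-6) - 107) = -6*(-5 - 107) = -6*(-112) = 672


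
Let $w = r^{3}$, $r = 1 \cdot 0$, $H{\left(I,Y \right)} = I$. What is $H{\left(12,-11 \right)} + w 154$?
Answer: $12$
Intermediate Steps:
$r = 0$
$w = 0$ ($w = 0^{3} = 0$)
$H{\left(12,-11 \right)} + w 154 = 12 + 0 \cdot 154 = 12 + 0 = 12$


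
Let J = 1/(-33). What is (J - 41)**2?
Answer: 1833316/1089 ≈ 1683.5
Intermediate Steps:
J = -1/33 ≈ -0.030303
(J - 41)**2 = (-1/33 - 41)**2 = (-1354/33)**2 = 1833316/1089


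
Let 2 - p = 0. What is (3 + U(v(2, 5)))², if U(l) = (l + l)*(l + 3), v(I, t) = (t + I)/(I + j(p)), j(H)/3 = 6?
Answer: 1142761/40000 ≈ 28.569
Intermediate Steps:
p = 2 (p = 2 - 1*0 = 2 + 0 = 2)
j(H) = 18 (j(H) = 3*6 = 18)
v(I, t) = (I + t)/(18 + I) (v(I, t) = (t + I)/(I + 18) = (I + t)/(18 + I))
U(l) = 2*l*(3 + l) (U(l) = (2*l)*(3 + l) = 2*l*(3 + l))
(3 + U(v(2, 5)))² = (3 + 2*((2 + 5)/(18 + 2))*(3 + (2 + 5)/(18 + 2)))² = (3 + 2*(7/20)*(3 + 7/20))² = (3 + 2*(7/20)*(67/20))² = (3 + 469/200)² = (1069/200)² = 1142761/40000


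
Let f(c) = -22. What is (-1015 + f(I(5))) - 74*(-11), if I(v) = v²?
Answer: -223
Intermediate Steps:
(-1015 + f(I(5))) - 74*(-11) = (-1015 - 22) - 74*(-11) = -1037 + 814 = -223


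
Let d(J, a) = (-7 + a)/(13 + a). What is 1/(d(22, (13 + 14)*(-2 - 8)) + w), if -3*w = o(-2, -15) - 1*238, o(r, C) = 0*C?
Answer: 771/61997 ≈ 0.012436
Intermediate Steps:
o(r, C) = 0
d(J, a) = (-7 + a)/(13 + a)
w = 238/3 (w = -(0 - 1*238)/3 = -(0 - 238)/3 = -⅓*(-238) = 238/3 ≈ 79.333)
1/(d(22, (13 + 14)*(-2 - 8)) + w) = 1/((-7 + (13 + 14)*(-2 - 8))/(13 + (13 + 14)*(-2 - 8)) + 238/3) = 1/((-7 + 27*(-10))/(13 + 27*(-10)) + 238/3) = 1/((-7 - 270)/(13 - 270) + 238/3) = 1/(-277/(-257) + 238/3) = 1/(-1/257*(-277) + 238/3) = 1/(277/257 + 238/3) = 1/(61997/771) = 771/61997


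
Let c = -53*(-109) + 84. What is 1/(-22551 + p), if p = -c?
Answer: -1/28412 ≈ -3.5196e-5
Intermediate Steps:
c = 5861 (c = 5777 + 84 = 5861)
p = -5861 (p = -1*5861 = -5861)
1/(-22551 + p) = 1/(-22551 - 5861) = 1/(-28412) = -1/28412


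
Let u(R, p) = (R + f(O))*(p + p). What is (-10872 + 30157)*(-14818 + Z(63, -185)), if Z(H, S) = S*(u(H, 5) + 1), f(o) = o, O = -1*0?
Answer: -2536999605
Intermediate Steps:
O = 0
u(R, p) = 2*R*p (u(R, p) = (R + 0)*(p + p) = R*(2*p) = 2*R*p)
Z(H, S) = S*(1 + 10*H) (Z(H, S) = S*(2*H*5 + 1) = S*(10*H + 1) = S*(1 + 10*H))
(-10872 + 30157)*(-14818 + Z(63, -185)) = (-10872 + 30157)*(-14818 - 185*(1 + 10*63)) = 19285*(-14818 - 185*(1 + 630)) = 19285*(-14818 - 185*631) = 19285*(-14818 - 116735) = 19285*(-131553) = -2536999605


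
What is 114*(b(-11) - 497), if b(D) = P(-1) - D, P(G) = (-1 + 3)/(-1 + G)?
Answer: -55518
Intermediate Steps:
P(G) = 2/(-1 + G)
b(D) = -1 - D (b(D) = 2/(-1 - 1) - D = 2/(-2) - D = 2*(-½) - D = -1 - D)
114*(b(-11) - 497) = 114*((-1 - 1*(-11)) - 497) = 114*((-1 + 11) - 497) = 114*(10 - 497) = 114*(-487) = -55518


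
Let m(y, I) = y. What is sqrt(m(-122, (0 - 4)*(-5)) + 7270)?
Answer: 2*sqrt(1787) ≈ 84.546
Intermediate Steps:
sqrt(m(-122, (0 - 4)*(-5)) + 7270) = sqrt(-122 + 7270) = sqrt(7148) = 2*sqrt(1787)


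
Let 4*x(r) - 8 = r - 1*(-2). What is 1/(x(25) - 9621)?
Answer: -4/38449 ≈ -0.00010403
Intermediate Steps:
x(r) = 5/2 + r/4 (x(r) = 2 + (r - 1*(-2))/4 = 2 + (r + 2)/4 = 2 + (2 + r)/4 = 2 + (½ + r/4) = 5/2 + r/4)
1/(x(25) - 9621) = 1/((5/2 + (¼)*25) - 9621) = 1/((5/2 + 25/4) - 9621) = 1/(35/4 - 9621) = 1/(-38449/4) = -4/38449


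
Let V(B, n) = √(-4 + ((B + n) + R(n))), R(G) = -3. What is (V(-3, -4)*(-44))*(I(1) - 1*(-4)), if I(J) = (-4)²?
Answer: -880*I*√14 ≈ -3292.7*I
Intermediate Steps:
I(J) = 16
V(B, n) = √(-7 + B + n) (V(B, n) = √(-4 + ((B + n) - 3)) = √(-4 + (-3 + B + n)) = √(-7 + B + n))
(V(-3, -4)*(-44))*(I(1) - 1*(-4)) = (√(-7 - 3 - 4)*(-44))*(16 - 1*(-4)) = (√(-14)*(-44))*(16 + 4) = ((I*√14)*(-44))*20 = -44*I*√14*20 = -880*I*√14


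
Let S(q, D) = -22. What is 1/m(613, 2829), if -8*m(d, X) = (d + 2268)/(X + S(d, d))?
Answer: -22456/2881 ≈ -7.7945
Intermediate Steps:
m(d, X) = -(2268 + d)/(8*(-22 + X)) (m(d, X) = -(d + 2268)/(8*(X - 22)) = -(2268 + d)/(8*(-22 + X)))
1/m(613, 2829) = 1/((-2268 - 1*613)/(8*(-22 + 2829))) = 1/((⅛)*(-2268 - 613)/2807) = 1/((⅛)*(1/2807)*(-2881)) = 1/(-2881/22456) = -22456/2881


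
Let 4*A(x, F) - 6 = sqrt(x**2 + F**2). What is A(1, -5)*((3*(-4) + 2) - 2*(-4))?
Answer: -3 - sqrt(26)/2 ≈ -5.5495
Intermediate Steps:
A(x, F) = 3/2 + sqrt(F**2 + x**2)/4 (A(x, F) = 3/2 + sqrt(x**2 + F**2)/4 = 3/2 + sqrt(F**2 + x**2)/4)
A(1, -5)*((3*(-4) + 2) - 2*(-4)) = (3/2 + sqrt((-5)**2 + 1**2)/4)*((3*(-4) + 2) - 2*(-4)) = (3/2 + sqrt(25 + 1)/4)*((-12 + 2) + 8) = (3/2 + sqrt(26)/4)*(-10 + 8) = (3/2 + sqrt(26)/4)*(-2) = -3 - sqrt(26)/2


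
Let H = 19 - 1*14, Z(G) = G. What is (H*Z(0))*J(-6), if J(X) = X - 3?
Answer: 0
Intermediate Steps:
H = 5 (H = 19 - 14 = 5)
J(X) = -3 + X
(H*Z(0))*J(-6) = (5*0)*(-3 - 6) = 0*(-9) = 0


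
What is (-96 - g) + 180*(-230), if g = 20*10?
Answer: -41696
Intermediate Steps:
g = 200
(-96 - g) + 180*(-230) = (-96 - 1*200) + 180*(-230) = (-96 - 200) - 41400 = -296 - 41400 = -41696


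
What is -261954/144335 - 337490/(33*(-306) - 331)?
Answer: 45979700884/1505269715 ≈ 30.546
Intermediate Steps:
-261954/144335 - 337490/(33*(-306) - 331) = -261954*1/144335 - 337490/(-10098 - 331) = -261954/144335 - 337490/(-10429) = -261954/144335 - 337490*(-1/10429) = -261954/144335 + 337490/10429 = 45979700884/1505269715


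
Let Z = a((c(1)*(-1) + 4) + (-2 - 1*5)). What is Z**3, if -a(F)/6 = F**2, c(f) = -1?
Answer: -13824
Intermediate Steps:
a(F) = -6*F**2
Z = -24 (Z = -6*((-1*(-1) + 4) + (-2 - 1*5))**2 = -6*((1 + 4) + (-2 - 5))**2 = -6*(5 - 7)**2 = -6*(-2)**2 = -6*4 = -24)
Z**3 = (-24)**3 = -13824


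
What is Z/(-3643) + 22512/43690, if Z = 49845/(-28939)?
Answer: 1187750153937/2303004253565 ≈ 0.51574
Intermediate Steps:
Z = -49845/28939 (Z = 49845*(-1/28939) = -49845/28939 ≈ -1.7224)
Z/(-3643) + 22512/43690 = -49845/28939/(-3643) + 22512/43690 = -49845/28939*(-1/3643) + 22512*(1/43690) = 49845/105424777 + 11256/21845 = 1187750153937/2303004253565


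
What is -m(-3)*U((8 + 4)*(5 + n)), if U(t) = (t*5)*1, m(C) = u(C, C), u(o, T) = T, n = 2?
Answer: 1260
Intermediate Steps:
m(C) = C
U(t) = 5*t (U(t) = (5*t)*1 = 5*t)
-m(-3)*U((8 + 4)*(5 + n)) = -(-3)*5*((8 + 4)*(5 + 2)) = -(-3)*5*(12*7) = -(-3)*5*84 = -(-3)*420 = -1*(-1260) = 1260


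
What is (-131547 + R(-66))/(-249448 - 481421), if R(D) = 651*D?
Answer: 58171/243623 ≈ 0.23877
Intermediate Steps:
(-131547 + R(-66))/(-249448 - 481421) = (-131547 + 651*(-66))/(-249448 - 481421) = (-131547 - 42966)/(-730869) = -174513*(-1/730869) = 58171/243623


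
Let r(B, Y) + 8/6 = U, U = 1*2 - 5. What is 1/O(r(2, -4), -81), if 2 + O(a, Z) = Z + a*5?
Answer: -3/314 ≈ -0.0095541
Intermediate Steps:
U = -3 (U = 2 - 5 = -3)
r(B, Y) = -13/3 (r(B, Y) = -4/3 - 3 = -13/3)
O(a, Z) = -2 + Z + 5*a (O(a, Z) = -2 + (Z + a*5) = -2 + (Z + 5*a) = -2 + Z + 5*a)
1/O(r(2, -4), -81) = 1/(-2 - 81 + 5*(-13/3)) = 1/(-2 - 81 - 65/3) = 1/(-314/3) = -3/314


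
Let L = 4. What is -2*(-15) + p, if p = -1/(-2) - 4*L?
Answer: 29/2 ≈ 14.500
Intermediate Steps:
p = -31/2 (p = -1/(-2) - 4/(1/4) = -1*(-½) - 4/¼ = ½ - 4*4 = ½ - 16 = -31/2 ≈ -15.500)
-2*(-15) + p = -2*(-15) - 31/2 = 30 - 31/2 = 29/2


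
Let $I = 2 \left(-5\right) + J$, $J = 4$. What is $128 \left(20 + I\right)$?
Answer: $1792$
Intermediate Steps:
$I = -6$ ($I = 2 \left(-5\right) + 4 = -10 + 4 = -6$)
$128 \left(20 + I\right) = 128 \left(20 - 6\right) = 128 \cdot 14 = 1792$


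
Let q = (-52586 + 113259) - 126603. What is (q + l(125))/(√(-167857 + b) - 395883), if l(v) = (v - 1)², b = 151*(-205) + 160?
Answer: 20013469182/156723548341 + 101108*I*√49663/156723548341 ≈ 0.1277 + 0.00014377*I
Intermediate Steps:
b = -30795 (b = -30955 + 160 = -30795)
l(v) = (-1 + v)²
q = -65930 (q = 60673 - 126603 = -65930)
(q + l(125))/(√(-167857 + b) - 395883) = (-65930 + (-1 + 125)²)/(√(-167857 - 30795) - 395883) = (-65930 + 124²)/(√(-198652) - 395883) = (-65930 + 15376)/(2*I*√49663 - 395883) = -50554/(-395883 + 2*I*√49663)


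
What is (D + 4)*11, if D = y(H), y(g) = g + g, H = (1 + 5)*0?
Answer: 44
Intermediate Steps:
H = 0 (H = 6*0 = 0)
y(g) = 2*g
D = 0 (D = 2*0 = 0)
(D + 4)*11 = (0 + 4)*11 = 4*11 = 44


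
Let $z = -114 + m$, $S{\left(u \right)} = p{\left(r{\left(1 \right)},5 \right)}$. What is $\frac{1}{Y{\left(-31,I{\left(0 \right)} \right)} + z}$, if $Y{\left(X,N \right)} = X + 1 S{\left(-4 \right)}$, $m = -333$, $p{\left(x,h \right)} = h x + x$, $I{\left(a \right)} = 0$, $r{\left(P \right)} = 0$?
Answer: $- \frac{1}{478} \approx -0.002092$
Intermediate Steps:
$p{\left(x,h \right)} = x + h x$
$S{\left(u \right)} = 0$ ($S{\left(u \right)} = 0 \left(1 + 5\right) = 0 \cdot 6 = 0$)
$Y{\left(X,N \right)} = X$ ($Y{\left(X,N \right)} = X + 1 \cdot 0 = X + 0 = X$)
$z = -447$ ($z = -114 - 333 = -447$)
$\frac{1}{Y{\left(-31,I{\left(0 \right)} \right)} + z} = \frac{1}{-31 - 447} = \frac{1}{-478} = - \frac{1}{478}$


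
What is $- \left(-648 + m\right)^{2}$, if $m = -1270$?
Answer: $-3678724$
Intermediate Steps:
$- \left(-648 + m\right)^{2} = - \left(-648 - 1270\right)^{2} = - \left(-1918\right)^{2} = \left(-1\right) 3678724 = -3678724$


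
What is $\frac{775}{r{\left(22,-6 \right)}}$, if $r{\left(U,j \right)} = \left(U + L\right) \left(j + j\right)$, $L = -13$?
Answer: $- \frac{775}{108} \approx -7.1759$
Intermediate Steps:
$r{\left(U,j \right)} = 2 j \left(-13 + U\right)$ ($r{\left(U,j \right)} = \left(U - 13\right) \left(j + j\right) = \left(-13 + U\right) 2 j = 2 j \left(-13 + U\right)$)
$\frac{775}{r{\left(22,-6 \right)}} = \frac{775}{2 \left(-6\right) \left(-13 + 22\right)} = \frac{775}{2 \left(-6\right) 9} = \frac{775}{-108} = 775 \left(- \frac{1}{108}\right) = - \frac{775}{108}$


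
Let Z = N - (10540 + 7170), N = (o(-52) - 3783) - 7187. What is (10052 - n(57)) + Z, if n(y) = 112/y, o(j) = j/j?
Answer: -1061851/57 ≈ -18629.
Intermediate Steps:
o(j) = 1
N = -10969 (N = (1 - 3783) - 7187 = -3782 - 7187 = -10969)
Z = -28679 (Z = -10969 - (10540 + 7170) = -10969 - 1*17710 = -10969 - 17710 = -28679)
(10052 - n(57)) + Z = (10052 - 112/57) - 28679 = 572852/57 - 28679 = -1061851/57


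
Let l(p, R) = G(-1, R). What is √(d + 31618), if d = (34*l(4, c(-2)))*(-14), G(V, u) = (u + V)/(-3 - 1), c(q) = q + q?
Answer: 9*√383 ≈ 176.13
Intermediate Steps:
c(q) = 2*q
G(V, u) = -V/4 - u/4 (G(V, u) = (V + u)/(-4) = (V + u)*(-¼) = -V/4 - u/4)
l(p, R) = ¼ - R/4 (l(p, R) = -¼*(-1) - R/4 = ¼ - R/4)
d = -595 (d = (34*(¼ - (-2)/2))*(-14) = (34*(¼ - ¼*(-4)))*(-14) = (34*(¼ + 1))*(-14) = (34*(5/4))*(-14) = (85/2)*(-14) = -595)
√(d + 31618) = √(-595 + 31618) = √31023 = 9*√383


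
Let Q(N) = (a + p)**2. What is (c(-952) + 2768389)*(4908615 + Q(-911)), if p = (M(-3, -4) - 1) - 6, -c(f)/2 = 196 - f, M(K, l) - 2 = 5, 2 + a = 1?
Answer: 13577688357288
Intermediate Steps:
a = -1 (a = -2 + 1 = -1)
M(K, l) = 7 (M(K, l) = 2 + 5 = 7)
c(f) = -392 + 2*f (c(f) = -2*(196 - f) = -392 + 2*f)
p = 0 (p = (7 - 1) - 6 = 6 - 6 = 0)
Q(N) = 1 (Q(N) = (-1 + 0)**2 = (-1)**2 = 1)
(c(-952) + 2768389)*(4908615 + Q(-911)) = ((-392 + 2*(-952)) + 2768389)*(4908615 + 1) = ((-392 - 1904) + 2768389)*4908616 = (-2296 + 2768389)*4908616 = 2766093*4908616 = 13577688357288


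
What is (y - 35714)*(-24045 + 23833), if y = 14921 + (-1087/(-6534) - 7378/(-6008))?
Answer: 10814662258211/2453517 ≈ 4.4078e+6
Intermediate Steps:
y = 146449393265/9814068 (y = 14921 + (-1087*(-1/6534) - 7378*(-1/6008)) = 14921 + (1087/6534 + 3689/3004) = 14921 + 13684637/9814068 = 146449393265/9814068 ≈ 14922.)
(y - 35714)*(-24045 + 23833) = (146449393265/9814068 - 35714)*(-24045 + 23833) = -204050231287/9814068*(-212) = 10814662258211/2453517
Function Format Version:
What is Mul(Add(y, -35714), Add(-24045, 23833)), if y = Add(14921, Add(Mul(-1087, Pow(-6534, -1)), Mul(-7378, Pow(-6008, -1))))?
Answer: Rational(10814662258211, 2453517) ≈ 4.4078e+6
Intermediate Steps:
y = Rational(146449393265, 9814068) (y = Add(14921, Add(Mul(-1087, Rational(-1, 6534)), Mul(-7378, Rational(-1, 6008)))) = Add(14921, Add(Rational(1087, 6534), Rational(3689, 3004))) = Add(14921, Rational(13684637, 9814068)) = Rational(146449393265, 9814068) ≈ 14922.)
Mul(Add(y, -35714), Add(-24045, 23833)) = Mul(Add(Rational(146449393265, 9814068), -35714), Add(-24045, 23833)) = Mul(Rational(-204050231287, 9814068), -212) = Rational(10814662258211, 2453517)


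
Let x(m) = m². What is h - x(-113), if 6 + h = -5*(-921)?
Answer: -8170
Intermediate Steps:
h = 4599 (h = -6 - 5*(-921) = -6 + 4605 = 4599)
h - x(-113) = 4599 - 1*(-113)² = 4599 - 1*12769 = 4599 - 12769 = -8170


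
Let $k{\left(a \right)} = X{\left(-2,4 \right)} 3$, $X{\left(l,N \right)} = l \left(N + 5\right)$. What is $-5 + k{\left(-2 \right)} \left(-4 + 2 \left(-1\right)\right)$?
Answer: $319$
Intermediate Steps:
$X{\left(l,N \right)} = l \left(5 + N\right)$
$k{\left(a \right)} = -54$ ($k{\left(a \right)} = - 2 \left(5 + 4\right) 3 = \left(-2\right) 9 \cdot 3 = \left(-18\right) 3 = -54$)
$-5 + k{\left(-2 \right)} \left(-4 + 2 \left(-1\right)\right) = -5 - 54 \left(-4 + 2 \left(-1\right)\right) = -5 - 54 \left(-4 - 2\right) = -5 - -324 = -5 + 324 = 319$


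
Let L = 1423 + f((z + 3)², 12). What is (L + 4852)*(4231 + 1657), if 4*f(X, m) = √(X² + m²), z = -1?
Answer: 36947200 + 5888*√10 ≈ 3.6966e+7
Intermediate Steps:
f(X, m) = √(X² + m²)/4
L = 1423 + √10 (L = 1423 + √(((-1 + 3)²)² + 12²)/4 = 1423 + √((2²)² + 144)/4 = 1423 + √(4² + 144)/4 = 1423 + √(16 + 144)/4 = 1423 + √160/4 = 1423 + (4*√10)/4 = 1423 + √10 ≈ 1426.2)
(L + 4852)*(4231 + 1657) = ((1423 + √10) + 4852)*(4231 + 1657) = (6275 + √10)*5888 = 36947200 + 5888*√10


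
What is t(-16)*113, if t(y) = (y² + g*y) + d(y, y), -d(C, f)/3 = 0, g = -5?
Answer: 37968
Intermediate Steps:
d(C, f) = 0 (d(C, f) = -3*0 = 0)
t(y) = y² - 5*y (t(y) = (y² - 5*y) + 0 = y² - 5*y)
t(-16)*113 = -16*(-5 - 16)*113 = -16*(-21)*113 = 336*113 = 37968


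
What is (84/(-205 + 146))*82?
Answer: -6888/59 ≈ -116.75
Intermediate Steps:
(84/(-205 + 146))*82 = (84/(-59))*82 = -1/59*84*82 = -84/59*82 = -6888/59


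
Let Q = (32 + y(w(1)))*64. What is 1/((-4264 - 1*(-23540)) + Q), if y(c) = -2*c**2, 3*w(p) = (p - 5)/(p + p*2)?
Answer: 81/1725196 ≈ 4.6951e-5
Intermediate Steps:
w(p) = (-5 + p)/(9*p) (w(p) = ((p - 5)/(p + p*2))/3 = ((-5 + p)/(p + 2*p))/3 = ((-5 + p)/((3*p)))/3 = ((-5 + p)*(1/(3*p)))/3 = ((-5 + p)/(3*p))/3 = (-5 + p)/(9*p))
Q = 163840/81 (Q = (32 - 2*(-5 + 1)**2/81)*64 = (32 - 2*((1/9)*1*(-4))**2)*64 = (32 - 2*(-4/9)**2)*64 = (32 - 2*16/81)*64 = (32 - 32/81)*64 = (2560/81)*64 = 163840/81 ≈ 2022.7)
1/((-4264 - 1*(-23540)) + Q) = 1/((-4264 - 1*(-23540)) + 163840/81) = 1/((-4264 + 23540) + 163840/81) = 1/(19276 + 163840/81) = 1/(1725196/81) = 81/1725196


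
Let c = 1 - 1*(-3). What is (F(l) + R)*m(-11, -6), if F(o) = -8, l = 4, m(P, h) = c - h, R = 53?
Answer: 450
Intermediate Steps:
c = 4 (c = 1 + 3 = 4)
m(P, h) = 4 - h
(F(l) + R)*m(-11, -6) = (-8 + 53)*(4 - 1*(-6)) = 45*(4 + 6) = 45*10 = 450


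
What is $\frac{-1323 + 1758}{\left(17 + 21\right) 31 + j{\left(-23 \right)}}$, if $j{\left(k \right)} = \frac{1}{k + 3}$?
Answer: $\frac{2900}{7853} \approx 0.36929$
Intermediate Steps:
$j{\left(k \right)} = \frac{1}{3 + k}$
$\frac{-1323 + 1758}{\left(17 + 21\right) 31 + j{\left(-23 \right)}} = \frac{-1323 + 1758}{\left(17 + 21\right) 31 + \frac{1}{3 - 23}} = \frac{435}{38 \cdot 31 + \frac{1}{-20}} = \frac{435}{1178 - \frac{1}{20}} = \frac{435}{\frac{23559}{20}} = 435 \cdot \frac{20}{23559} = \frac{2900}{7853}$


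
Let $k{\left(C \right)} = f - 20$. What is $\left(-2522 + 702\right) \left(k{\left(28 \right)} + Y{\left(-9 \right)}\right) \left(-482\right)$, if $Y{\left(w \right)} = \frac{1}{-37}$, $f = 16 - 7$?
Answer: $- \frac{357913920}{37} \approx -9.6733 \cdot 10^{6}$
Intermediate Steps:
$f = 9$ ($f = 16 - 7 = 9$)
$k{\left(C \right)} = -11$ ($k{\left(C \right)} = 9 - 20 = -11$)
$Y{\left(w \right)} = - \frac{1}{37}$
$\left(-2522 + 702\right) \left(k{\left(28 \right)} + Y{\left(-9 \right)}\right) \left(-482\right) = \left(-2522 + 702\right) \left(-11 - \frac{1}{37}\right) \left(-482\right) = \left(-1820\right) \left(- \frac{408}{37}\right) \left(-482\right) = \frac{742560}{37} \left(-482\right) = - \frac{357913920}{37}$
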